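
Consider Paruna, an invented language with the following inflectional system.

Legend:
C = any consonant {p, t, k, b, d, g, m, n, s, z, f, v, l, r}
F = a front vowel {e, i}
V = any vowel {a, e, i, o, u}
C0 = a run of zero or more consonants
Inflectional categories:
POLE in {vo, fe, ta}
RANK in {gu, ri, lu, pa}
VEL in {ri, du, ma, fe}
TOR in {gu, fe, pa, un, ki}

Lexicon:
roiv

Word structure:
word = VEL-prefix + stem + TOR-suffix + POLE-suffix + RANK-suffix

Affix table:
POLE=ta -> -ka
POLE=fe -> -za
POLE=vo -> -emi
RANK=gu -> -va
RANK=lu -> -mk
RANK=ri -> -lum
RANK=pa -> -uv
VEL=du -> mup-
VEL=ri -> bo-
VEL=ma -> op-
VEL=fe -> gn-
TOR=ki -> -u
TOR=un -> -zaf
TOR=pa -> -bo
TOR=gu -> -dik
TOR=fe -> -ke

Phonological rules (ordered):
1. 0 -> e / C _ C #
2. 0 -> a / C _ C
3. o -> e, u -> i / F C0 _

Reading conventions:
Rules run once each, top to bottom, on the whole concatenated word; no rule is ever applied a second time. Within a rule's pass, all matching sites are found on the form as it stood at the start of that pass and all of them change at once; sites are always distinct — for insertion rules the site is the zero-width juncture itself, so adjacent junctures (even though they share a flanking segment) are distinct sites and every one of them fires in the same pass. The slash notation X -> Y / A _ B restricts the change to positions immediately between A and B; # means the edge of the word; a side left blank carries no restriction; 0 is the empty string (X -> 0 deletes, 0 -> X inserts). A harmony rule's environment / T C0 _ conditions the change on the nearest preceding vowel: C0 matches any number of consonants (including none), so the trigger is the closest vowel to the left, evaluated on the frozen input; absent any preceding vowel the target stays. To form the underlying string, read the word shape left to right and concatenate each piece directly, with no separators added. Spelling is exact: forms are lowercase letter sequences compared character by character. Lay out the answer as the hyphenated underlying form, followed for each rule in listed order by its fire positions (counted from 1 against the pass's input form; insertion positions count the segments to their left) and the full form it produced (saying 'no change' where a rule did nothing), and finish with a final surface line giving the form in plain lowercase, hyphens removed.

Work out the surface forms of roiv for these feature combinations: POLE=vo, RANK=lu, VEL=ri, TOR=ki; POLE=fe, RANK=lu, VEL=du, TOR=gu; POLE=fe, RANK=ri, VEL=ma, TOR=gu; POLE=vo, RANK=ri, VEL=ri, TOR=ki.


cell POLE=vo, RANK=lu, VEL=ri, TOR=ki:
underlying: bo-roiv-u-emi-mk
1. 0 -> e / C _ C #: inserts after position(s) 11: boroivuemimek
2. 0 -> a / C _ C: no change
3. o -> e, u -> i / F C0 _: fires at position(s) 7: boroiviemimek
surface: boroiviemimek

cell POLE=fe, RANK=lu, VEL=du, TOR=gu:
underlying: mup-roiv-dik-za-mk
1. 0 -> e / C _ C #: inserts after position(s) 13: muproivdikzamek
2. 0 -> a / C _ C: inserts after position(s) 3, 7, 10: muparoivadikazamek
3. o -> e, u -> i / F C0 _: no change
surface: muparoivadikazamek

cell POLE=fe, RANK=ri, VEL=ma, TOR=gu:
underlying: op-roiv-dik-za-lum
1. 0 -> e / C _ C #: no change
2. 0 -> a / C _ C: inserts after position(s) 2, 6, 9: oparoivadikazalum
3. o -> e, u -> i / F C0 _: no change
surface: oparoivadikazalum

cell POLE=vo, RANK=ri, VEL=ri, TOR=ki:
underlying: bo-roiv-u-emi-lum
1. 0 -> e / C _ C #: no change
2. 0 -> a / C _ C: no change
3. o -> e, u -> i / F C0 _: fires at position(s) 7, 12: boroiviemilim
surface: boroiviemilim


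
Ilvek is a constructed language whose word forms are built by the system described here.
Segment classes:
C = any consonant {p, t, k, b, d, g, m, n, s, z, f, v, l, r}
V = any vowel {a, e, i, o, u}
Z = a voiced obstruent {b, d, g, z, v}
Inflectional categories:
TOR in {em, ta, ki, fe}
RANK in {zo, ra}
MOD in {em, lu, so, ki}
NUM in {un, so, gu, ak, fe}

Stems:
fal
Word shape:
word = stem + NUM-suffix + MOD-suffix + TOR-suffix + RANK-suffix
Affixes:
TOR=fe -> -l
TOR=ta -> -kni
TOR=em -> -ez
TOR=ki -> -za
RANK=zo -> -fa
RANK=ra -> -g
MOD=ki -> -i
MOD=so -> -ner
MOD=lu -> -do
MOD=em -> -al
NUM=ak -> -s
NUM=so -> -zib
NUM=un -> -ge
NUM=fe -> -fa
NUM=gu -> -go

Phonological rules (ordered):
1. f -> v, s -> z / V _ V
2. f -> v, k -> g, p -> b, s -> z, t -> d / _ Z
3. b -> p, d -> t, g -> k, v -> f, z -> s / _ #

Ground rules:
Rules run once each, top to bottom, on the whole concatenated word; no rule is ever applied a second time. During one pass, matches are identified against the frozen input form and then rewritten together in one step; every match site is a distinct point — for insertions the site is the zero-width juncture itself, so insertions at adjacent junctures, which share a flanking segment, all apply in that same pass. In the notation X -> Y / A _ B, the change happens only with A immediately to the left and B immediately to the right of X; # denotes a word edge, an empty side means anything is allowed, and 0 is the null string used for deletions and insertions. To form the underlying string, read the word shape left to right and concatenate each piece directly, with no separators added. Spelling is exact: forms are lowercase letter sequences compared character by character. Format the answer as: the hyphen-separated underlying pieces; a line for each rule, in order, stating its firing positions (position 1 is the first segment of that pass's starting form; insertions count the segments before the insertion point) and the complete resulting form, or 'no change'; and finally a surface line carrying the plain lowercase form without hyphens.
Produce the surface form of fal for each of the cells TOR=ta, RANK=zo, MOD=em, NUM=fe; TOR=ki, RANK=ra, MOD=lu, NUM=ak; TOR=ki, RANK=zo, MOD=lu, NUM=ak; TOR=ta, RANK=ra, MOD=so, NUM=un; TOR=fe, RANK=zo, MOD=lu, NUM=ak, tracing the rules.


cell TOR=ta, RANK=zo, MOD=em, NUM=fe:
underlying: fal-fa-al-kni-fa
1. f -> v, s -> z / V _ V: fires at position(s) 11: falfaalkniva
2. f -> v, k -> g, p -> b, s -> z, t -> d / _ Z: no change
3. b -> p, d -> t, g -> k, v -> f, z -> s / _ #: no change
surface: falfaalkniva

cell TOR=ki, RANK=ra, MOD=lu, NUM=ak:
underlying: fal-s-do-za-g
1. f -> v, s -> z / V _ V: no change
2. f -> v, k -> g, p -> b, s -> z, t -> d / _ Z: fires at position(s) 4: falzdozag
3. b -> p, d -> t, g -> k, v -> f, z -> s / _ #: fires at position(s) 9: falzdozak
surface: falzdozak

cell TOR=ki, RANK=zo, MOD=lu, NUM=ak:
underlying: fal-s-do-za-fa
1. f -> v, s -> z / V _ V: fires at position(s) 9: falsdozava
2. f -> v, k -> g, p -> b, s -> z, t -> d / _ Z: fires at position(s) 4: falzdozava
3. b -> p, d -> t, g -> k, v -> f, z -> s / _ #: no change
surface: falzdozava

cell TOR=ta, RANK=ra, MOD=so, NUM=un:
underlying: fal-ge-ner-kni-g
1. f -> v, s -> z / V _ V: no change
2. f -> v, k -> g, p -> b, s -> z, t -> d / _ Z: no change
3. b -> p, d -> t, g -> k, v -> f, z -> s / _ #: fires at position(s) 12: falgenerknik
surface: falgenerknik

cell TOR=fe, RANK=zo, MOD=lu, NUM=ak:
underlying: fal-s-do-l-fa
1. f -> v, s -> z / V _ V: no change
2. f -> v, k -> g, p -> b, s -> z, t -> d / _ Z: fires at position(s) 4: falzdolfa
3. b -> p, d -> t, g -> k, v -> f, z -> s / _ #: no change
surface: falzdolfa


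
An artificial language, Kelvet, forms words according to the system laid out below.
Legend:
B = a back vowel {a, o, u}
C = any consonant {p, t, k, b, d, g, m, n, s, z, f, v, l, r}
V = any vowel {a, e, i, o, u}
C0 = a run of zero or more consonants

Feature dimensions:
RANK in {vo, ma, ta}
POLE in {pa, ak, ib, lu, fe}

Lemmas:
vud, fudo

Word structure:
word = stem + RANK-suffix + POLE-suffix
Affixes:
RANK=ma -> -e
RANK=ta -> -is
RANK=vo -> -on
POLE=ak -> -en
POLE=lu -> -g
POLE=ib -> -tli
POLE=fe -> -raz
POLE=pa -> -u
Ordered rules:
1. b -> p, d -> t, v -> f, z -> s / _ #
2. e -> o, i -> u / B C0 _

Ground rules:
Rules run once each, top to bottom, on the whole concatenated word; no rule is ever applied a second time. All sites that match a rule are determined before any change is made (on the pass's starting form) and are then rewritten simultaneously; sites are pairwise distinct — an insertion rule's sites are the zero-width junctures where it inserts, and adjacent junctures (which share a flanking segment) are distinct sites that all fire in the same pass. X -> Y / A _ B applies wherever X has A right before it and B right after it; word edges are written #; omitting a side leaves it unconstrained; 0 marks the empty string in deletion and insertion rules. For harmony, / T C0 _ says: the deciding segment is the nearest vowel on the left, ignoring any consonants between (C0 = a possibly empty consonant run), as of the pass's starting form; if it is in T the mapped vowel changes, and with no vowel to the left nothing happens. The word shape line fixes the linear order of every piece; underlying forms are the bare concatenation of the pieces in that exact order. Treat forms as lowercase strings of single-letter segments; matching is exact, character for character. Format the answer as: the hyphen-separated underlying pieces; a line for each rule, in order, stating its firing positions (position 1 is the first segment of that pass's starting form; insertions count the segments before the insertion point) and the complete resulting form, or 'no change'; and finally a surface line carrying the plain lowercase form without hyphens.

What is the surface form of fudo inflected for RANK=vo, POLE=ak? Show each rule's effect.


underlying: fudo-on-en
1. b -> p, d -> t, v -> f, z -> s / _ #: no change
2. e -> o, i -> u / B C0 _: fires at position(s) 7: fudoonon
surface: fudoonon


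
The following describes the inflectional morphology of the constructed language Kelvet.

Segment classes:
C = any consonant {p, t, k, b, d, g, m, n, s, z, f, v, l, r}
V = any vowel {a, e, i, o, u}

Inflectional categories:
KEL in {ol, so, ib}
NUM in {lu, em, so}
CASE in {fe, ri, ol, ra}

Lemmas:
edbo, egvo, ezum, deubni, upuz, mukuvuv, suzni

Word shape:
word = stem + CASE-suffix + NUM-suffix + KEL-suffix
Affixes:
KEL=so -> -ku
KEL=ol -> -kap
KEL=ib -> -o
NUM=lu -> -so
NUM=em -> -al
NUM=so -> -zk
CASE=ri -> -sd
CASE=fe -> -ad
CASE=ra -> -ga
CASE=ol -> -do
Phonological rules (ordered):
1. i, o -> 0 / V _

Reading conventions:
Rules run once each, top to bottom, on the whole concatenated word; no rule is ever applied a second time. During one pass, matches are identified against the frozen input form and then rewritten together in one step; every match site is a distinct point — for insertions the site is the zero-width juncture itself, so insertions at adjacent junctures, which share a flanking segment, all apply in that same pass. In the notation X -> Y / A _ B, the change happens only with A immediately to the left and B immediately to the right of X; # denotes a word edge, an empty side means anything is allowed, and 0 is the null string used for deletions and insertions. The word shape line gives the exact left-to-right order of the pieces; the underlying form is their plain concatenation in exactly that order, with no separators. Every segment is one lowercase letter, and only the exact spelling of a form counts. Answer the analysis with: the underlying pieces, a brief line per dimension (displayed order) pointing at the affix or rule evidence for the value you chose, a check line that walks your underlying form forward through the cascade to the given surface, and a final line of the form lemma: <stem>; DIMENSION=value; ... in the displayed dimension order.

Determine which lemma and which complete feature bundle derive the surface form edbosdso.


underlying: edbo-sd-so-o
KEL=ib - signalled by the affix -o
NUM=lu - signalled by the affix -so
CASE=ri - signalled by the affix -sd
check: edbosdsoo -> edbosdso
lemma: edbo; KEL=ib; NUM=lu; CASE=ri


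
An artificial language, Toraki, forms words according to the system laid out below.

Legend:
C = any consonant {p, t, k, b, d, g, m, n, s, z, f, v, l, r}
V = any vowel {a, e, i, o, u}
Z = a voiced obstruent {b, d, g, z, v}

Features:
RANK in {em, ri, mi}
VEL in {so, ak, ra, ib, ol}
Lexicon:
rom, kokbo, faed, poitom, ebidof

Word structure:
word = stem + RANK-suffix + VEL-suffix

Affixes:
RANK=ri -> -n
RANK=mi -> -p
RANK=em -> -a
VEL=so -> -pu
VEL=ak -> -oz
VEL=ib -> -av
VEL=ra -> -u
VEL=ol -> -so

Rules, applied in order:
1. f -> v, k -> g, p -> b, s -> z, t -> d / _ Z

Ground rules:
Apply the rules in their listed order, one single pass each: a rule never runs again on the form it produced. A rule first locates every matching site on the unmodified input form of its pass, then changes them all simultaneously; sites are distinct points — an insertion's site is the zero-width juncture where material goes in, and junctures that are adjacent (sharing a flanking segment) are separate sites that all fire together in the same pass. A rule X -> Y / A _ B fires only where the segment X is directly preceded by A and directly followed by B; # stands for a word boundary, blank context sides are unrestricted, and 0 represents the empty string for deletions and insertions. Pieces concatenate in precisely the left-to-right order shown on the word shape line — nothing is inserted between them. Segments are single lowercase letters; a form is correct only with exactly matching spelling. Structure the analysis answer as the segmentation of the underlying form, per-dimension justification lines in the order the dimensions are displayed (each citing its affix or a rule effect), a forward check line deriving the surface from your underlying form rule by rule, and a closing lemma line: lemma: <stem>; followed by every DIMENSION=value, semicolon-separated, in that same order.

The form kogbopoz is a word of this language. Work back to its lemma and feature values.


underlying: kokbo-p-oz
RANK=mi - signalled by the affix -p
VEL=ak - signalled by the affix -oz
check: kokbopoz -> kogbopoz
lemma: kokbo; RANK=mi; VEL=ak


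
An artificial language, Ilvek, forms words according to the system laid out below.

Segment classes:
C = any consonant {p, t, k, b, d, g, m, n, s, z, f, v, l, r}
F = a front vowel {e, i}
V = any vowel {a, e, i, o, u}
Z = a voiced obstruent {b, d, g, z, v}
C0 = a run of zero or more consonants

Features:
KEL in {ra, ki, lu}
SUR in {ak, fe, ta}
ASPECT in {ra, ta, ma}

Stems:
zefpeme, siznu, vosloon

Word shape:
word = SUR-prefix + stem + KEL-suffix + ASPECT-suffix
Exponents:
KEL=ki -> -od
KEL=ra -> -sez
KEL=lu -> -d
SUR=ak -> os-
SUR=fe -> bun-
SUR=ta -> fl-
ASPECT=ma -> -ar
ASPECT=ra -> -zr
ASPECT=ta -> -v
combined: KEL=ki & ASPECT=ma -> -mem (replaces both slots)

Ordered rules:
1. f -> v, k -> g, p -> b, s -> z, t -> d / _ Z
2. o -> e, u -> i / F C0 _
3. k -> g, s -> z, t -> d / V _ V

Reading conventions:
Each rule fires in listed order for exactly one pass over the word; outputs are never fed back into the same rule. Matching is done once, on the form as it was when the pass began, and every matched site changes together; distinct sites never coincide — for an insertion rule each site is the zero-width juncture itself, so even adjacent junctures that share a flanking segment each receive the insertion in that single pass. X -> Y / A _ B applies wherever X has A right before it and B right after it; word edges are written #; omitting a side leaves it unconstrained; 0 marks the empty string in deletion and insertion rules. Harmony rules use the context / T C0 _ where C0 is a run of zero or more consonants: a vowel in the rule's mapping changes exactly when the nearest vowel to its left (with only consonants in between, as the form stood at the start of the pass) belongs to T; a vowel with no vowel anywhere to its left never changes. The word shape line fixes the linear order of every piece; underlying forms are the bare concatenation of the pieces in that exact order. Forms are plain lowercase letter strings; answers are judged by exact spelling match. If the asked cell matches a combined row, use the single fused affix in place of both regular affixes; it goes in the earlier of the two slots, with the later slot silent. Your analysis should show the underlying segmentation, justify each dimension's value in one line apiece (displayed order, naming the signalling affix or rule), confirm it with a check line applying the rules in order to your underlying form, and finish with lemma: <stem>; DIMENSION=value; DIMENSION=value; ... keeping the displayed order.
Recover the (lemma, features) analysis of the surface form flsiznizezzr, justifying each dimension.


underlying: fl-siznu-sez-zr
KEL=ra - signalled by the affix -sez
SUR=ta - signalled by the affix fl-
ASPECT=ra - signalled by the affix -zr
check: flsiznusezzr -> flsiznusezzr -> flsiznisezzr -> flsiznizezzr
lemma: siznu; KEL=ra; SUR=ta; ASPECT=ra


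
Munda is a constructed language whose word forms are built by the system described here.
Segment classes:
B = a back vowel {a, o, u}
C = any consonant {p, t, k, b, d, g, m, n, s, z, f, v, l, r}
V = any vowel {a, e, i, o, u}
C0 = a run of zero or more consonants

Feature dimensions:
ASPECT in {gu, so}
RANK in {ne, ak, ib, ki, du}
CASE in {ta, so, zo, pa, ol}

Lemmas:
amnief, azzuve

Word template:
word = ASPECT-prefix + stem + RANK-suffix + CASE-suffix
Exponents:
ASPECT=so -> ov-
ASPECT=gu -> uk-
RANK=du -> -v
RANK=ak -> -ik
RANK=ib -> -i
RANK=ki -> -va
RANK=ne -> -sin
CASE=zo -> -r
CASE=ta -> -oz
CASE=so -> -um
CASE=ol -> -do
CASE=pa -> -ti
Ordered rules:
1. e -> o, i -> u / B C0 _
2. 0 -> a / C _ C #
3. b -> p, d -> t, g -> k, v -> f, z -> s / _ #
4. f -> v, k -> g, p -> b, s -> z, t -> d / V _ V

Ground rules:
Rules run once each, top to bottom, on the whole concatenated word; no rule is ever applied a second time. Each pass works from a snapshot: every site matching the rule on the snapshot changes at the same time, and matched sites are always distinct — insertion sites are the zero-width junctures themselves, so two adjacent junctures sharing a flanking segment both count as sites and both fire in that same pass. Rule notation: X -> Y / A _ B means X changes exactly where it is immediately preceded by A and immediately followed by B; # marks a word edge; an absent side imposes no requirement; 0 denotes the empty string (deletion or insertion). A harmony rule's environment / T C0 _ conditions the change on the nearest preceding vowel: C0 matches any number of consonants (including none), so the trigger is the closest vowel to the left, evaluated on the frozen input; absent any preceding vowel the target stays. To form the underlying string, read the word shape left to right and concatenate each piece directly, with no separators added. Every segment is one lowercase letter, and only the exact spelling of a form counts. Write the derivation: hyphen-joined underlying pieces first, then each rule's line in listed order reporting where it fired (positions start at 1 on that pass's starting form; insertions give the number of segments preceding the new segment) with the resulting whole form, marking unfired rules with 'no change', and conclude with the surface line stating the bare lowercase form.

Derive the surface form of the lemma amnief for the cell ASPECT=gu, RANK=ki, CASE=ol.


underlying: uk-amnief-va-do
1. e -> o, i -> u / B C0 _: fires at position(s) 6: ukamnuefvado
2. 0 -> a / C _ C #: no change
3. b -> p, d -> t, g -> k, v -> f, z -> s / _ #: no change
4. f -> v, k -> g, p -> b, s -> z, t -> d / V _ V: fires at position(s) 2: ugamnuefvado
surface: ugamnuefvado


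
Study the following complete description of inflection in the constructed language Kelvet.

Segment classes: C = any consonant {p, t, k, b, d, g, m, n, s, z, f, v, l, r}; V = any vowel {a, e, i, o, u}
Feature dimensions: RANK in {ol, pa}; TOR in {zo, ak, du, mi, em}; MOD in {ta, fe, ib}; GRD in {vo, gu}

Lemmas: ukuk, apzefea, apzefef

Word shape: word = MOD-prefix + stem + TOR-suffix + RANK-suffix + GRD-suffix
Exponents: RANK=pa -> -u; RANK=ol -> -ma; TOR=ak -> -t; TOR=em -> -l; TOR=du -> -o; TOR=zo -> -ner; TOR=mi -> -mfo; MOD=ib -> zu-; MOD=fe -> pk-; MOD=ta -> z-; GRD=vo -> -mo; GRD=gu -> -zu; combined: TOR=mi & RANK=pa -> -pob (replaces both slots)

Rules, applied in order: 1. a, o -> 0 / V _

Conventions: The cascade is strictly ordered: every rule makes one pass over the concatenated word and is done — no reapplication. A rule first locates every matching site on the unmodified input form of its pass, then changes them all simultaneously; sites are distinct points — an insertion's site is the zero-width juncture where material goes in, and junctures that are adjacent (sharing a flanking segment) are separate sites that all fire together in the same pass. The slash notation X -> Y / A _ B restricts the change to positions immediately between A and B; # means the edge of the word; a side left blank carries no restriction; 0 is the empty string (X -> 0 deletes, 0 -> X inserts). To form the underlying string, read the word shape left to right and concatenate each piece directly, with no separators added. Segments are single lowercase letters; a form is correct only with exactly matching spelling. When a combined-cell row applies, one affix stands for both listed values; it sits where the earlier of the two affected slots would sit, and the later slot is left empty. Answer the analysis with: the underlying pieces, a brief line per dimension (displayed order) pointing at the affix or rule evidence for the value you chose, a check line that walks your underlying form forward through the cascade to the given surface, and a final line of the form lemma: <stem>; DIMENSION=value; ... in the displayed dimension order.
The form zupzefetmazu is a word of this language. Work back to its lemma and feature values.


underlying: zu-apzefea-t-ma-zu
RANK=ol - signalled by the affix -ma
TOR=ak - signalled by the affix -t
MOD=ib - signalled by the affix zu-
GRD=gu - signalled by the affix -zu
check: zuapzefeatmazu -> zupzefetmazu
lemma: apzefea; RANK=ol; TOR=ak; MOD=ib; GRD=gu


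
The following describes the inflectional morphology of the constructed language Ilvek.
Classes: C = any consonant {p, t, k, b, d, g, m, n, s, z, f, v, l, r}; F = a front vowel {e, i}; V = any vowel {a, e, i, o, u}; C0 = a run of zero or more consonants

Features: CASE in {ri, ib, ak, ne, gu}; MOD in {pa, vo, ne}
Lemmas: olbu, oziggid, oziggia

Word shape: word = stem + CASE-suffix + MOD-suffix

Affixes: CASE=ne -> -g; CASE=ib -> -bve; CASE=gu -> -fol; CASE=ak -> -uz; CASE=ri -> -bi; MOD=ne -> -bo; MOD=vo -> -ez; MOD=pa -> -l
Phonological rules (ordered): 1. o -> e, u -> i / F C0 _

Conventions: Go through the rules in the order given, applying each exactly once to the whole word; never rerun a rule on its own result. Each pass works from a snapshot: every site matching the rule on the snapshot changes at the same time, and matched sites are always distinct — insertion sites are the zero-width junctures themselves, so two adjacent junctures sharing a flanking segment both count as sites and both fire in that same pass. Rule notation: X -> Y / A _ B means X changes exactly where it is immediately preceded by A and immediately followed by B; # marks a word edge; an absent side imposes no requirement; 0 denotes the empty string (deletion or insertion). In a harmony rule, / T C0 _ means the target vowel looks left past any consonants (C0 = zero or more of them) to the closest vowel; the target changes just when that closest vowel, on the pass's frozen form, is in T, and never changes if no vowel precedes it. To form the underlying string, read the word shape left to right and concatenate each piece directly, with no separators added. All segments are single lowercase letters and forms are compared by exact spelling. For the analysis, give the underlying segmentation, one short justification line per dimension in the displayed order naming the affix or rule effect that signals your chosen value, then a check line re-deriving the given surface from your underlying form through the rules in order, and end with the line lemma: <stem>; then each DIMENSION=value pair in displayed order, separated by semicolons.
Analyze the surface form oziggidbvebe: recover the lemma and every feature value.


underlying: oziggid-bve-bo
CASE=ib - signalled by the affix -bve
MOD=ne - signalled by the affix -bo
check: oziggidbvebo -> oziggidbvebe
lemma: oziggid; CASE=ib; MOD=ne


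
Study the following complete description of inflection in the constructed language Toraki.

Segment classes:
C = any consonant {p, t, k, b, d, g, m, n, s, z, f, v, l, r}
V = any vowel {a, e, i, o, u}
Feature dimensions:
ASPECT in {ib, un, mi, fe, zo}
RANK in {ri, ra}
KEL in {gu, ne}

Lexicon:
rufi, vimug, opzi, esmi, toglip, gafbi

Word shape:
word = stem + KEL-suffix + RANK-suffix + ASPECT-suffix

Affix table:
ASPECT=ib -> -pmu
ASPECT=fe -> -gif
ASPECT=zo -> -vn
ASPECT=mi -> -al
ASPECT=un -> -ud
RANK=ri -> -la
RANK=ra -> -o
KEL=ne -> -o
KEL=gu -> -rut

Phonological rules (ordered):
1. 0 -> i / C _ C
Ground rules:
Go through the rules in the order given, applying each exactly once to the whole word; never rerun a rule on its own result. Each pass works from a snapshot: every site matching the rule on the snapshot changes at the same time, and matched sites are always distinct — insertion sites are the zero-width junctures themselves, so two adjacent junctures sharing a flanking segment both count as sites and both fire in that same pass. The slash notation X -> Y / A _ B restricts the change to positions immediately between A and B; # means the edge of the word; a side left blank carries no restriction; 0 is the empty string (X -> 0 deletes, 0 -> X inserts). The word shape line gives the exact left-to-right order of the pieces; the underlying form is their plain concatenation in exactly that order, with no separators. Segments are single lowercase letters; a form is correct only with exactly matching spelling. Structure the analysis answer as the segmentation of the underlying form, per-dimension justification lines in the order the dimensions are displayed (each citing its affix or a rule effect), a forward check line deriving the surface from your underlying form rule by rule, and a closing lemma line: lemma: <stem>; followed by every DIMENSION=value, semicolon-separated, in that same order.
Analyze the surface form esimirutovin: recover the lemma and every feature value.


underlying: esmi-rut-o-vn
ASPECT=zo - signalled by the affix -vn
RANK=ra - signalled by the affix -o
KEL=gu - signalled by the affix -rut
check: esmirutovn -> esimirutovin
lemma: esmi; ASPECT=zo; RANK=ra; KEL=gu


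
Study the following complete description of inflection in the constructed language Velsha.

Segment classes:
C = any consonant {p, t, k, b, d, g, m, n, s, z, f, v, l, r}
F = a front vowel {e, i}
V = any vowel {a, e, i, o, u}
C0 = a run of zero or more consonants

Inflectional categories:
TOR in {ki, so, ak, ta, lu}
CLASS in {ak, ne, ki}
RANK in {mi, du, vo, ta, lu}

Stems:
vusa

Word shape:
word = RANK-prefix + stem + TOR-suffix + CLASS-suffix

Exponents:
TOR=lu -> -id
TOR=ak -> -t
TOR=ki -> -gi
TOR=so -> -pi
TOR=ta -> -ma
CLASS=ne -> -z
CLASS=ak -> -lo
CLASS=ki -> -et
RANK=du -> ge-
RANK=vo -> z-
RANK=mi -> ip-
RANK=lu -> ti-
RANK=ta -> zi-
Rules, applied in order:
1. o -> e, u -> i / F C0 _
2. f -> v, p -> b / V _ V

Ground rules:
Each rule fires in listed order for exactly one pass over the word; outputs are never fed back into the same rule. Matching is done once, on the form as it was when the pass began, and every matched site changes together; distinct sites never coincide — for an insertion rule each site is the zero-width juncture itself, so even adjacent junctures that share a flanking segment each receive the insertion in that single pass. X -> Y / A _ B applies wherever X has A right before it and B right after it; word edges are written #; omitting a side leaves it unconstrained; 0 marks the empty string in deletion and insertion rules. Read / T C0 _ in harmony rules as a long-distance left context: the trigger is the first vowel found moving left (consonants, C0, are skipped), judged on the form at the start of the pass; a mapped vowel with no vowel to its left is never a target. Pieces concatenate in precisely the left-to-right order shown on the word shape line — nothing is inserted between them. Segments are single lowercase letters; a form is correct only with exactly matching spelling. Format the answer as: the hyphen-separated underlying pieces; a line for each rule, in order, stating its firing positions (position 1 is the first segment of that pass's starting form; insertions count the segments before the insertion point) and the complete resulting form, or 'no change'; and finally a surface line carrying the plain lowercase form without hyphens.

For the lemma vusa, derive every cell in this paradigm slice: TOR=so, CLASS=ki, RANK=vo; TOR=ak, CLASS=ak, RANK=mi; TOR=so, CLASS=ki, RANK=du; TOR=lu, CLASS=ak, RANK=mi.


cell TOR=so, CLASS=ki, RANK=vo:
underlying: z-vusa-pi-et
1. o -> e, u -> i / F C0 _: no change
2. f -> v, p -> b / V _ V: fires at position(s) 6: zvusabiet
surface: zvusabiet

cell TOR=ak, CLASS=ak, RANK=mi:
underlying: ip-vusa-t-lo
1. o -> e, u -> i / F C0 _: fires at position(s) 4: ipvisatlo
2. f -> v, p -> b / V _ V: no change
surface: ipvisatlo

cell TOR=so, CLASS=ki, RANK=du:
underlying: ge-vusa-pi-et
1. o -> e, u -> i / F C0 _: fires at position(s) 4: gevisapiet
2. f -> v, p -> b / V _ V: fires at position(s) 7: gevisabiet
surface: gevisabiet

cell TOR=lu, CLASS=ak, RANK=mi:
underlying: ip-vusa-id-lo
1. o -> e, u -> i / F C0 _: fires at position(s) 4, 10: ipvisaidle
2. f -> v, p -> b / V _ V: no change
surface: ipvisaidle


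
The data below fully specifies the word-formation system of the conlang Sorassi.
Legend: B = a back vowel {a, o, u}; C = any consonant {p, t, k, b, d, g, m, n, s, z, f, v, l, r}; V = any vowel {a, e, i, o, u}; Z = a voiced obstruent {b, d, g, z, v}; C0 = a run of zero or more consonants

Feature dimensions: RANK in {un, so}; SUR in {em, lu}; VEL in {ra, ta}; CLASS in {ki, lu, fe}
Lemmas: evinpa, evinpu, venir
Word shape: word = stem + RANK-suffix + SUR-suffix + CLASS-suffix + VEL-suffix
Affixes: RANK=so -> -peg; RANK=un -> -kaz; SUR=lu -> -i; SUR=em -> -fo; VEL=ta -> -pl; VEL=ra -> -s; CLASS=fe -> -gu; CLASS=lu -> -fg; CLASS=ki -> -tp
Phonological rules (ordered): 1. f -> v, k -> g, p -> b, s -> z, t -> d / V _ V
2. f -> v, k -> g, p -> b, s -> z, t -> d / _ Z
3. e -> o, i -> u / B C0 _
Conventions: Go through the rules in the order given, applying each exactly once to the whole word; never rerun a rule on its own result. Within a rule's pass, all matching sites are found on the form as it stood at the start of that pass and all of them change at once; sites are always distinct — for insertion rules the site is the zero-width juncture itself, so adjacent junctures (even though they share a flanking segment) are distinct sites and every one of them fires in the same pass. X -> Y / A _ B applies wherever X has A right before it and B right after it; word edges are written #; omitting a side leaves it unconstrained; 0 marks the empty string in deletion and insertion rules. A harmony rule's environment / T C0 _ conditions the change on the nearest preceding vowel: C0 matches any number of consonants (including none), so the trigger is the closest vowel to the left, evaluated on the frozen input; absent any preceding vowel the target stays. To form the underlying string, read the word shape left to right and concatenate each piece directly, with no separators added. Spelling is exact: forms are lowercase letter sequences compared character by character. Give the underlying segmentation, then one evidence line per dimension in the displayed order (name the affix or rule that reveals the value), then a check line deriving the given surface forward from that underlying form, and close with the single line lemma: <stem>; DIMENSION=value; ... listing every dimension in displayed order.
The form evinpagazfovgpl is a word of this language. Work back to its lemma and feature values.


underlying: evinpa-kaz-fo-fg-pl
RANK=un - signalled by the affix -kaz
SUR=em - signalled by the affix -fo
VEL=ta - signalled by the affix -pl
CLASS=lu - signalled by the affix -fg
check: evinpakazfofgpl -> evinpagazfofgpl -> evinpagazfovgpl -> evinpagazfovgpl
lemma: evinpa; RANK=un; SUR=em; VEL=ta; CLASS=lu


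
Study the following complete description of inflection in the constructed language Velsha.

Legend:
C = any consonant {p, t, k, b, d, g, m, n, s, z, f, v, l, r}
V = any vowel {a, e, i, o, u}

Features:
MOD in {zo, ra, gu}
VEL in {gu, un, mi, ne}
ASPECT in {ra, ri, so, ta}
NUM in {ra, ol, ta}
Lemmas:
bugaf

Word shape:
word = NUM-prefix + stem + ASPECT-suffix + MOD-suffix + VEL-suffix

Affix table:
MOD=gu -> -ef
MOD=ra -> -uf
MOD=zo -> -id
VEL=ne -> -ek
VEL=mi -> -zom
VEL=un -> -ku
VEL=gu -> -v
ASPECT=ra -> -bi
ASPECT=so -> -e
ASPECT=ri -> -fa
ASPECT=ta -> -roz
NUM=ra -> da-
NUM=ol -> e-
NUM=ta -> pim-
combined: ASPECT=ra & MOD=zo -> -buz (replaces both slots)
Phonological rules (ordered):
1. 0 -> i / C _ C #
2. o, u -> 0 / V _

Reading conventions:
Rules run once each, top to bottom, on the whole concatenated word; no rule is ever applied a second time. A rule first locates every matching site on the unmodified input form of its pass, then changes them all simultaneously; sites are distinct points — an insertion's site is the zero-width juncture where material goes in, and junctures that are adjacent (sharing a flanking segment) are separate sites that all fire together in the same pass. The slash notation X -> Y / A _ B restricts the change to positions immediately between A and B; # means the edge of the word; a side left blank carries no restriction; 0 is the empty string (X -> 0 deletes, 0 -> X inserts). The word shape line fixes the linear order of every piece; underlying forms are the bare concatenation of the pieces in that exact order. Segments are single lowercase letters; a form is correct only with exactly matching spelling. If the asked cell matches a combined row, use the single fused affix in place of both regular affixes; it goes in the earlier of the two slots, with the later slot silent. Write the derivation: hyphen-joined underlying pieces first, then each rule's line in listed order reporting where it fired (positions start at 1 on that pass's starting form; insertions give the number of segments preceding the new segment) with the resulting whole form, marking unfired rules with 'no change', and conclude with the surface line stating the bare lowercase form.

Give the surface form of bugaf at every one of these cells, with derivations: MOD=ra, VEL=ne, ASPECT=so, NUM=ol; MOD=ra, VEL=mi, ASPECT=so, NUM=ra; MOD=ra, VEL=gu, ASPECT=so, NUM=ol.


cell MOD=ra, VEL=ne, ASPECT=so, NUM=ol:
underlying: e-bugaf-e-uf-ek
1. 0 -> i / C _ C #: no change
2. o, u -> 0 / V _: fires at position(s) 8: ebugafefek
surface: ebugafefek

cell MOD=ra, VEL=mi, ASPECT=so, NUM=ra:
underlying: da-bugaf-e-uf-zom
1. 0 -> i / C _ C #: no change
2. o, u -> 0 / V _: fires at position(s) 9: dabugafefzom
surface: dabugafefzom

cell MOD=ra, VEL=gu, ASPECT=so, NUM=ol:
underlying: e-bugaf-e-uf-v
1. 0 -> i / C _ C #: inserts after position(s) 9: ebugafeufiv
2. o, u -> 0 / V _: fires at position(s) 8: ebugafefiv
surface: ebugafefiv


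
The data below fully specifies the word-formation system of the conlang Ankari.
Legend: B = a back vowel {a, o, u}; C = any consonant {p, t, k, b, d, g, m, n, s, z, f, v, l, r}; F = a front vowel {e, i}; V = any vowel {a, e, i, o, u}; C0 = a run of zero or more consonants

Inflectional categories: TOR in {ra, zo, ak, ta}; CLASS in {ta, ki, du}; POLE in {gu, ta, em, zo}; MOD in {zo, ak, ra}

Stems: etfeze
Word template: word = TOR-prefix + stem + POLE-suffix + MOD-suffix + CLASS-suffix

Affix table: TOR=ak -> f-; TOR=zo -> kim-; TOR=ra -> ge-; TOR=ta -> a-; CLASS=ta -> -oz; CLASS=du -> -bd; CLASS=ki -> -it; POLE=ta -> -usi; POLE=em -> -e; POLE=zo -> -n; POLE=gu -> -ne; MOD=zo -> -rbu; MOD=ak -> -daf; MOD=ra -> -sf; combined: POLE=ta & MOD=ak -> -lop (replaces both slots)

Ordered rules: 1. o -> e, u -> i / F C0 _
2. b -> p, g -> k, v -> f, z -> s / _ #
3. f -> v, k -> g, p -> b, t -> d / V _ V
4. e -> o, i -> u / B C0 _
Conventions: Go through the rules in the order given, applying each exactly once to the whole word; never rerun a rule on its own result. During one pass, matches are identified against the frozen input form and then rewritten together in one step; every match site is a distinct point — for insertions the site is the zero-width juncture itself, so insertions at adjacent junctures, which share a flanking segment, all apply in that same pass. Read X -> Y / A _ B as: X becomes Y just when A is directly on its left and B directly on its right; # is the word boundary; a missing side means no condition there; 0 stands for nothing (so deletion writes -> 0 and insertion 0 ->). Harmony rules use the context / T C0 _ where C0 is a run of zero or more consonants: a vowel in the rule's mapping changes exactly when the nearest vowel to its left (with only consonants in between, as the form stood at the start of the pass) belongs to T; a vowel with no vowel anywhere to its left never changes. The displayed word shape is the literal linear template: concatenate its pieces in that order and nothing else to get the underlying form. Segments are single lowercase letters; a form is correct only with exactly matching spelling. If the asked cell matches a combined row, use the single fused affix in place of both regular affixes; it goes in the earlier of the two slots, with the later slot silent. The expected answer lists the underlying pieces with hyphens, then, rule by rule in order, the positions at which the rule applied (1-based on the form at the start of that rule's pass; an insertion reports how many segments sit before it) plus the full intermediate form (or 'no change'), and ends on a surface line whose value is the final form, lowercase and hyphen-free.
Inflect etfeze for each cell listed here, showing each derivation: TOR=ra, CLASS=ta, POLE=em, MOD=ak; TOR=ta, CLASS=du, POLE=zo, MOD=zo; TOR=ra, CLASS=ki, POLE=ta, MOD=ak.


cell TOR=ra, CLASS=ta, POLE=em, MOD=ak:
underlying: ge-etfeze-e-daf-oz
1. o -> e, u -> i / F C0 _: no change
2. b -> p, g -> k, v -> f, z -> s / _ #: fires at position(s) 14: geetfezeedafos
3. f -> v, k -> g, p -> b, t -> d / V _ V: fires at position(s) 12: geetfezeedavos
4. e -> o, i -> u / B C0 _: no change
surface: geetfezeedavos

cell TOR=ta, CLASS=du, POLE=zo, MOD=zo:
underlying: a-etfeze-n-rbu-bd
1. o -> e, u -> i / F C0 _: fires at position(s) 11: aetfezenrbibd
2. b -> p, g -> k, v -> f, z -> s / _ #: no change
3. f -> v, k -> g, p -> b, t -> d / V _ V: no change
4. e -> o, i -> u / B C0 _: fires at position(s) 2: aotfezenrbibd
surface: aotfezenrbibd

cell TOR=ra, CLASS=ki, POLE=ta, MOD=ak:
underlying: ge-etfeze-lop-it
1. o -> e, u -> i / F C0 _: fires at position(s) 10: geetfezelepit
2. b -> p, g -> k, v -> f, z -> s / _ #: no change
3. f -> v, k -> g, p -> b, t -> d / V _ V: fires at position(s) 11: geetfezelebit
4. e -> o, i -> u / B C0 _: no change
surface: geetfezelebit


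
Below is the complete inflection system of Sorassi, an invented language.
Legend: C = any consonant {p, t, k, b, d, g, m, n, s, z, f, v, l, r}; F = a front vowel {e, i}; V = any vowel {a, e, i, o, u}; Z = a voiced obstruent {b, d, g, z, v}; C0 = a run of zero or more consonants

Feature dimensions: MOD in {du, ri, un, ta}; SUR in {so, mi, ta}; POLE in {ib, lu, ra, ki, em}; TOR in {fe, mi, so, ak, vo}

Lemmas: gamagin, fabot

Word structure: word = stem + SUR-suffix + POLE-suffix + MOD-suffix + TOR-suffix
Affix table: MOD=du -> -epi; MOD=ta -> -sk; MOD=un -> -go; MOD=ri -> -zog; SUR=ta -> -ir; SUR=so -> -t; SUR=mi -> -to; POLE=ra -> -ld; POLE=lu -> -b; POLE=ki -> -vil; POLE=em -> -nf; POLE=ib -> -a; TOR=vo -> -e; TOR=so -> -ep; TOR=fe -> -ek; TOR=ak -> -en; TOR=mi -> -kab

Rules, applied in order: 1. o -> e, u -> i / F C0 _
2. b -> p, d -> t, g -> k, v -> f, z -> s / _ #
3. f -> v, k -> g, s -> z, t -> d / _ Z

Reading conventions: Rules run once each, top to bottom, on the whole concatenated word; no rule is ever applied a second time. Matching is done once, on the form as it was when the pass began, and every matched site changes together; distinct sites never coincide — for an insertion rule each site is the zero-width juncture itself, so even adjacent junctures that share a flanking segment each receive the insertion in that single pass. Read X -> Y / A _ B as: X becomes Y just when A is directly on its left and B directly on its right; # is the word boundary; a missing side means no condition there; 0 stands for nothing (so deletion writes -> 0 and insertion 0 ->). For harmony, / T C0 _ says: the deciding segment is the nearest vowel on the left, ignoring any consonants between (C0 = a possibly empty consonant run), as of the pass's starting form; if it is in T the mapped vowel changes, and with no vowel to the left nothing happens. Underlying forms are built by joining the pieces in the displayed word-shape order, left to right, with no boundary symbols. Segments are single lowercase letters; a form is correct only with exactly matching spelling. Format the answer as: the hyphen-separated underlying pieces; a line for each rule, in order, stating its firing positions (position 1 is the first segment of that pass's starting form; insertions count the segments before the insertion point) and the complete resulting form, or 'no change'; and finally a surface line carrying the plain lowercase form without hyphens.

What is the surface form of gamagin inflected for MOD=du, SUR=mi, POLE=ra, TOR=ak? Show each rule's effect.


underlying: gamagin-to-ld-epi-en
1. o -> e, u -> i / F C0 _: fires at position(s) 9: gamaginteldepien
2. b -> p, d -> t, g -> k, v -> f, z -> s / _ #: no change
3. f -> v, k -> g, s -> z, t -> d / _ Z: no change
surface: gamaginteldepien
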